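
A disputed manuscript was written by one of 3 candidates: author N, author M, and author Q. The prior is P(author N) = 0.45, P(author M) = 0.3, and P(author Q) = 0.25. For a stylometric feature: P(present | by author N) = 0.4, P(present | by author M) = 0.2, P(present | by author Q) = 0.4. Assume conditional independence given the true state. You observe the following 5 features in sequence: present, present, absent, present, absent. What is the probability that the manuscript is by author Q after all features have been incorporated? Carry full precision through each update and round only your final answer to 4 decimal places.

After 'present': normaliser = 0.4·0.4500 + 0.2·0.3000 + 0.4·0.2500; P(author N) ≈ 0.5294, P(author M) ≈ 0.1765, P(author Q) ≈ 0.2941
After 'present': normaliser = 0.4·0.5294 + 0.2·0.1765 + 0.4·0.2941; P(author N) ≈ 0.5806, P(author M) ≈ 0.0968, P(author Q) ≈ 0.3226
After 'absent': normaliser = 0.6·0.5806 + 0.8·0.0968 + 0.6·0.3226; P(author N) ≈ 0.5625, P(author M) ≈ 0.1250, P(author Q) ≈ 0.3125
After 'present': normaliser = 0.4·0.5625 + 0.2·0.1250 + 0.4·0.3125; P(author N) ≈ 0.6000, P(author M) ≈ 0.0667, P(author Q) ≈ 0.3333
After 'absent': normaliser = 0.6·0.6000 + 0.8·0.0667 + 0.6·0.3333; P(author N) ≈ 0.5870, P(author M) ≈ 0.0870, P(author Q) ≈ 0.3261

0.3261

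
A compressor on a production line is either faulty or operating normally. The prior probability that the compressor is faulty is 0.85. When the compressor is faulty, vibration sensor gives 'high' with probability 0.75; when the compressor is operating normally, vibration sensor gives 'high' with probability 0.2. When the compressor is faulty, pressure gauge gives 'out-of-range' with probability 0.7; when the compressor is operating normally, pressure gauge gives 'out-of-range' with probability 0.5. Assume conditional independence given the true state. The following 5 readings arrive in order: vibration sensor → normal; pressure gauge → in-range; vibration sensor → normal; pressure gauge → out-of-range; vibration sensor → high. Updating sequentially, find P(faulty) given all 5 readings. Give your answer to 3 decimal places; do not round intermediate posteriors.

0.635

After vibration sensor='normal': P(faulty) = 0.25·0.8500 / (0.25·0.8500 + 0.8·0.1500) ≈ 0.6391
After pressure gauge='in-range': P(faulty) = 0.3·0.6391 / (0.3·0.6391 + 0.5·0.3609) ≈ 0.5152
After vibration sensor='normal': P(faulty) = 0.25·0.5152 / (0.25·0.5152 + 0.8·0.4848) ≈ 0.2493
After pressure gauge='out-of-range': P(faulty) = 0.7·0.2493 / (0.7·0.2493 + 0.5·0.7507) ≈ 0.3173
After vibration sensor='high': P(faulty) = 0.75·0.3173 / (0.75·0.3173 + 0.2·0.6827) ≈ 0.6355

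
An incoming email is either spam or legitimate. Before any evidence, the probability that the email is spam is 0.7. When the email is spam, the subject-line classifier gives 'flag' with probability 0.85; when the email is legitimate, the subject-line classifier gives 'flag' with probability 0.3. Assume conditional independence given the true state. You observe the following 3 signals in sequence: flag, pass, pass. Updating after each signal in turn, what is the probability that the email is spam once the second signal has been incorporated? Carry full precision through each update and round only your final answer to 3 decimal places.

0.586

After 'flag': P(spam) = 0.85·0.7000 / (0.85·0.7000 + 0.3·0.3000) ≈ 0.8686
After 'pass': P(spam) = 0.15·0.8686 / (0.15·0.8686 + 0.7·0.1314) ≈ 0.5862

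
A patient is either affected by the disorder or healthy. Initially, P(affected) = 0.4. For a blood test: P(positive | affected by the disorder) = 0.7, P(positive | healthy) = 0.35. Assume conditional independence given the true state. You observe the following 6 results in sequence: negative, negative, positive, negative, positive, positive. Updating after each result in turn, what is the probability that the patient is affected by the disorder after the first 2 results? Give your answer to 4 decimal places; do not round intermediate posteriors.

After 'negative': P(affected) = 0.3·0.4000 / (0.3·0.4000 + 0.65·0.6000) ≈ 0.2353
After 'negative': P(affected) = 0.3·0.2353 / (0.3·0.2353 + 0.65·0.7647) ≈ 0.1244

0.1244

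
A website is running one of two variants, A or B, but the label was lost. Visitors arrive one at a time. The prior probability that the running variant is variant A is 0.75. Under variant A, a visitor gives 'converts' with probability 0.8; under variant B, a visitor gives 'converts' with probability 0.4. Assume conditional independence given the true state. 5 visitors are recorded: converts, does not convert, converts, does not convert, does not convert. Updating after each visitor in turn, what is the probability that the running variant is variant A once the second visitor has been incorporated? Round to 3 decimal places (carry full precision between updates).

After 'converts': P(A) = 0.8·0.7500 / (0.8·0.7500 + 0.4·0.2500) ≈ 0.8571
After 'does not convert': P(A) = 0.2·0.8571 / (0.2·0.8571 + 0.6·0.1429) ≈ 0.6667

0.667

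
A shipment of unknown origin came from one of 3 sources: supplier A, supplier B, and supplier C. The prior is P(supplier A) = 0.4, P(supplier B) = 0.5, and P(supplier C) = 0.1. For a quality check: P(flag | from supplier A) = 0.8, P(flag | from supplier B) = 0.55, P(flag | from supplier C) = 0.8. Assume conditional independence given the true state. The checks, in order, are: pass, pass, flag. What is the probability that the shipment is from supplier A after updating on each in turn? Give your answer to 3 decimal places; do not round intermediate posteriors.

0.179

Each posterior becomes the prior for the next update.
After 'pass': normaliser = 0.2·0.4000 + 0.45·0.5000 + 0.2·0.1000; P(supplier A) ≈ 0.2462, P(supplier B) ≈ 0.6923, P(supplier C) ≈ 0.0615
After 'pass': normaliser = 0.2·0.2462 + 0.45·0.6923 + 0.2·0.0615; P(supplier A) ≈ 0.1320, P(supplier B) ≈ 0.8351, P(supplier C) ≈ 0.0330
After 'flag': normaliser = 0.8·0.1320 + 0.55·0.8351 + 0.8·0.0330; P(supplier A) ≈ 0.1786, P(supplier B) ≈ 0.7768, P(supplier C) ≈ 0.0446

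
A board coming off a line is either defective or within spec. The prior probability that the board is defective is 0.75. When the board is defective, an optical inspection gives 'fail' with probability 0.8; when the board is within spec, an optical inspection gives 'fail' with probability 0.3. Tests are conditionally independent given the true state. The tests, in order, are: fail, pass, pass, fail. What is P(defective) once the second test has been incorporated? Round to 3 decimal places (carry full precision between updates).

0.696

Each posterior becomes the prior for the next update.
After 'fail': P(defective) = 0.8·0.7500 / (0.8·0.7500 + 0.3·0.2500) ≈ 0.8889
After 'pass': P(defective) = 0.2·0.8889 / (0.2·0.8889 + 0.7·0.1111) ≈ 0.6957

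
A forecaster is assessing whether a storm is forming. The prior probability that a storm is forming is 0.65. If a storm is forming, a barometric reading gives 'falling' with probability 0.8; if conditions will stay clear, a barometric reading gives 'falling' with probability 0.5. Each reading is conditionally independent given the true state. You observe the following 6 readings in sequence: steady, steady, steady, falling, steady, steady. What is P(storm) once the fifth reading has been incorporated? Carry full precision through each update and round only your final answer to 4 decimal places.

0.0707

After 'steady': P(storm) = 0.2·0.6500 / (0.2·0.6500 + 0.5·0.3500) ≈ 0.4262
After 'steady': P(storm) = 0.2·0.4262 / (0.2·0.4262 + 0.5·0.5738) ≈ 0.2291
After 'steady': P(storm) = 0.2·0.2291 / (0.2·0.2291 + 0.5·0.7709) ≈ 0.1062
After 'falling': P(storm) = 0.8·0.1062 / (0.8·0.1062 + 0.5·0.8938) ≈ 0.1598
After 'steady': P(storm) = 0.2·0.1598 / (0.2·0.1598 + 0.5·0.8402) ≈ 0.0707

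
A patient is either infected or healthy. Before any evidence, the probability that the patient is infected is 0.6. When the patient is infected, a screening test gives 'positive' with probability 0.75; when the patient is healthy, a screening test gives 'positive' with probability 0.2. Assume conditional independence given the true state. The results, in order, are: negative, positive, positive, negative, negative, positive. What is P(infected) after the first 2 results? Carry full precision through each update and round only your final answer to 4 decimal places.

0.6374

After 'negative': P(infected) = 0.25·0.6000 / (0.25·0.6000 + 0.8·0.4000) ≈ 0.3191
After 'positive': P(infected) = 0.75·0.3191 / (0.75·0.3191 + 0.2·0.6809) ≈ 0.6374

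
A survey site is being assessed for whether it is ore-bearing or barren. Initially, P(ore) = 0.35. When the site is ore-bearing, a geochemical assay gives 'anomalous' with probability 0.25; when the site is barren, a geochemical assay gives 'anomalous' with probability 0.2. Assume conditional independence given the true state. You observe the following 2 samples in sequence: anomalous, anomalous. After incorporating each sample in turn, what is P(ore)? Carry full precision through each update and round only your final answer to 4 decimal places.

After 'anomalous': P(ore) = 0.25·0.3500 / (0.25·0.3500 + 0.2·0.6500) ≈ 0.4023
After 'anomalous': P(ore) = 0.25·0.4023 / (0.25·0.4023 + 0.2·0.5977) ≈ 0.4569

0.4569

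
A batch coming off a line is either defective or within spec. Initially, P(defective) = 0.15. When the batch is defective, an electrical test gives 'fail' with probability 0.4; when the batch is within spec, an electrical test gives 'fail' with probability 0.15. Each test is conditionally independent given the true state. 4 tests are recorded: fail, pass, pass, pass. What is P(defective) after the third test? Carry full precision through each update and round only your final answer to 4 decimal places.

0.1899

After 'fail': P(defective) = 0.4·0.1500 / (0.4·0.1500 + 0.15·0.8500) ≈ 0.3200
After 'pass': P(defective) = 0.6·0.3200 / (0.6·0.3200 + 0.85·0.6800) ≈ 0.2494
After 'pass': P(defective) = 0.6·0.2494 / (0.6·0.2494 + 0.85·0.7506) ≈ 0.1899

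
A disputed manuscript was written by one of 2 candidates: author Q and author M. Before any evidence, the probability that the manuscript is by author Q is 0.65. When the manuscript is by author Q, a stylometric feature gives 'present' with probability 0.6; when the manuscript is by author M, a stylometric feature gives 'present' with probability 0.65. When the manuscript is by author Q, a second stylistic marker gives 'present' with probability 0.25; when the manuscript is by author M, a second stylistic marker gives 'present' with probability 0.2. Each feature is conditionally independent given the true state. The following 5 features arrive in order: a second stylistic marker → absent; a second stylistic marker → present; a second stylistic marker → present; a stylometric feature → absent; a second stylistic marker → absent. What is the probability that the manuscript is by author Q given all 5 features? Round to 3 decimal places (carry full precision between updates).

Each posterior becomes the prior for the next update.
After a second stylistic marker='absent': P(author Q) = 0.75·0.6500 / (0.75·0.6500 + 0.8·0.3500) ≈ 0.6352
After a second stylistic marker='present': P(author Q) = 0.25·0.6352 / (0.25·0.6352 + 0.2·0.3648) ≈ 0.6852
After a second stylistic marker='present': P(author Q) = 0.25·0.6852 / (0.25·0.6852 + 0.2·0.3148) ≈ 0.7312
After a stylometric feature='absent': P(author Q) = 0.4·0.7312 / (0.4·0.7312 + 0.35·0.2688) ≈ 0.7566
After a second stylistic marker='absent': P(author Q) = 0.75·0.7566 / (0.75·0.7566 + 0.8·0.2434) ≈ 0.7446

0.745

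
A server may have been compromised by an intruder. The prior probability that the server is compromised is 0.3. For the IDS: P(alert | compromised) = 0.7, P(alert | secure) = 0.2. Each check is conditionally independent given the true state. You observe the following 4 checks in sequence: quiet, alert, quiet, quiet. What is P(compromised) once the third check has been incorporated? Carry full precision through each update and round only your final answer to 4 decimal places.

Each posterior becomes the prior for the next update.
After 'quiet': P(compromised) = 0.3·0.3000 / (0.3·0.3000 + 0.8·0.7000) ≈ 0.1385
After 'alert': P(compromised) = 0.7·0.1385 / (0.7·0.1385 + 0.2·0.8615) ≈ 0.3600
After 'quiet': P(compromised) = 0.3·0.3600 / (0.3·0.3600 + 0.8·0.6400) ≈ 0.1742

0.1742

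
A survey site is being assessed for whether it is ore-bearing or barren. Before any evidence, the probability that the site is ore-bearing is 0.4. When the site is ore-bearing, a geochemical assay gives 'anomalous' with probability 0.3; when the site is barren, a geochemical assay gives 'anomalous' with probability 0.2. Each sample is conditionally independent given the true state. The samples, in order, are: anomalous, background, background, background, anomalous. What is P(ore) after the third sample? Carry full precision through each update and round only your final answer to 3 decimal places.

0.434

After 'anomalous': P(ore) = 0.3·0.4000 / (0.3·0.4000 + 0.2·0.6000) ≈ 0.5000
After 'background': P(ore) = 0.7·0.5000 / (0.7·0.5000 + 0.8·0.5000) ≈ 0.4667
After 'background': P(ore) = 0.7·0.4667 / (0.7·0.4667 + 0.8·0.5333) ≈ 0.4336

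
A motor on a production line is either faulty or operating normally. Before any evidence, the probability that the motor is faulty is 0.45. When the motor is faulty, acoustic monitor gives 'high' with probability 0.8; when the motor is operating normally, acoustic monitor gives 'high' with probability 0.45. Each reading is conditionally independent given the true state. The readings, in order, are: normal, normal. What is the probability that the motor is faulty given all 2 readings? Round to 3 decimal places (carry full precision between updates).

Each posterior becomes the prior for the next update.
After 'normal': P(faulty) = 0.2·0.4500 / (0.2·0.4500 + 0.55·0.5500) ≈ 0.2293
After 'normal': P(faulty) = 0.2·0.2293 / (0.2·0.2293 + 0.55·0.7707) ≈ 0.0976

0.098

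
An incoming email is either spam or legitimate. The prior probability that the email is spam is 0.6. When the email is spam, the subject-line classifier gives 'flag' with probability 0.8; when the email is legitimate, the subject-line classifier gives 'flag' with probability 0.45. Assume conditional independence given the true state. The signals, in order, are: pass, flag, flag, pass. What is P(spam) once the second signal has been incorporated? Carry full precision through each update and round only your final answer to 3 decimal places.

After 'pass': P(spam) = 0.2·0.6000 / (0.2·0.6000 + 0.55·0.4000) ≈ 0.3529
After 'flag': P(spam) = 0.8·0.3529 / (0.8·0.3529 + 0.45·0.6471) ≈ 0.4923

0.492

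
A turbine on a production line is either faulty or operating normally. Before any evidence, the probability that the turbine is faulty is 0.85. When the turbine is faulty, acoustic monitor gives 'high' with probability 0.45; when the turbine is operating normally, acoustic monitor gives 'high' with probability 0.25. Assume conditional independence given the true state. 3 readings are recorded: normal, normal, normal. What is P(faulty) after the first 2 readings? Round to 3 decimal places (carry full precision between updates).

Apply Bayes' rule sequentially, carrying P(faulty) forward.
After 'normal': P(faulty) = 0.55·0.8500 / (0.55·0.8500 + 0.75·0.1500) ≈ 0.8060
After 'normal': P(faulty) = 0.55·0.8060 / (0.55·0.8060 + 0.75·0.1940) ≈ 0.7529

0.753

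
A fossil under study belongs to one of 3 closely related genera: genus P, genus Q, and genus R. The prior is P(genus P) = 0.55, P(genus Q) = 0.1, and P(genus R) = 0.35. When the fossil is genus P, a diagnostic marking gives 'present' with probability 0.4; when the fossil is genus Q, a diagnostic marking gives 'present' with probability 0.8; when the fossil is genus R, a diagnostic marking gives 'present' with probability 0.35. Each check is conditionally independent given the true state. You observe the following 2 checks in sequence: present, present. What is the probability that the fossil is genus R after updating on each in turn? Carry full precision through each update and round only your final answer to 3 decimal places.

0.220

After 'present': normaliser = 0.4·0.5500 + 0.8·0.1000 + 0.35·0.3500; P(genus P) ≈ 0.5207, P(genus Q) ≈ 0.1893, P(genus R) ≈ 0.2899
After 'present': normaliser = 0.4·0.5207 + 0.8·0.1893 + 0.35·0.2899; P(genus P) ≈ 0.4516, P(genus Q) ≈ 0.3284, P(genus R) ≈ 0.2200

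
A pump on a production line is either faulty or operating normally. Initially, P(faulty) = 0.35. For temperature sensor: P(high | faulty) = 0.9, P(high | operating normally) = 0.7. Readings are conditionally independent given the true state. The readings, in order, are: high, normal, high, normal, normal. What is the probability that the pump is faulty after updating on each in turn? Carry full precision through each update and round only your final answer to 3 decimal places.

Apply Bayes' rule sequentially, carrying P(faulty) forward.
After 'high': P(faulty) = 0.9·0.3500 / (0.9·0.3500 + 0.7·0.6500) ≈ 0.4091
After 'normal': P(faulty) = 0.1·0.4091 / (0.1·0.4091 + 0.3·0.5909) ≈ 0.1875
After 'high': P(faulty) = 0.9·0.1875 / (0.9·0.1875 + 0.7·0.8125) ≈ 0.2288
After 'normal': P(faulty) = 0.1·0.2288 / (0.1·0.2288 + 0.3·0.7712) ≈ 0.0900
After 'normal': P(faulty) = 0.1·0.0900 / (0.1·0.0900 + 0.3·0.9100) ≈ 0.0319

0.032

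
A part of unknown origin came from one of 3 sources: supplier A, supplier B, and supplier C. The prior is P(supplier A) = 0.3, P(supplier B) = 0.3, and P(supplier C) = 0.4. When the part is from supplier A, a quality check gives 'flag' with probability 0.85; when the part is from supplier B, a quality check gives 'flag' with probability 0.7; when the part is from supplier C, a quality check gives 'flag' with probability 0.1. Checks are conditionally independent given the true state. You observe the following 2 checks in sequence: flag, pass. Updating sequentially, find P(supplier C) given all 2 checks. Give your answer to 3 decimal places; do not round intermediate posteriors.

After 'flag': normaliser = 0.85·0.3000 + 0.7·0.3000 + 0.1·0.4000; P(supplier A) ≈ 0.5050, P(supplier B) ≈ 0.4158, P(supplier C) ≈ 0.0792
After 'pass': normaliser = 0.15·0.5050 + 0.3·0.4158 + 0.9·0.0792; P(supplier A) ≈ 0.2787, P(supplier B) ≈ 0.4590, P(supplier C) ≈ 0.2623

0.262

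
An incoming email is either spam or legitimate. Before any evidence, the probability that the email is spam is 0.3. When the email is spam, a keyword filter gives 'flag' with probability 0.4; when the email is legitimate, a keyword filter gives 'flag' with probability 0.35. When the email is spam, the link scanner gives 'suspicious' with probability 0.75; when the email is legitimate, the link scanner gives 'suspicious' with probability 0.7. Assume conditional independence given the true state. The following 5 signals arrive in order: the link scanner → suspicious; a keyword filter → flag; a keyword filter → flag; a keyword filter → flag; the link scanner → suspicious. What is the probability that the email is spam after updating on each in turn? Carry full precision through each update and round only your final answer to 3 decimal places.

0.423

After the link scanner='suspicious': P(spam) = 0.75·0.3000 / (0.75·0.3000 + 0.7·0.7000) ≈ 0.3147
After a keyword filter='flag': P(spam) = 0.4·0.3147 / (0.4·0.3147 + 0.35·0.6853) ≈ 0.3442
After a keyword filter='flag': P(spam) = 0.4·0.3442 / (0.4·0.3442 + 0.35·0.6558) ≈ 0.3749
After a keyword filter='flag': P(spam) = 0.4·0.3749 / (0.4·0.3749 + 0.35·0.6251) ≈ 0.4067
After the link scanner='suspicious': P(spam) = 0.75·0.4067 / (0.75·0.4067 + 0.7·0.5933) ≈ 0.4234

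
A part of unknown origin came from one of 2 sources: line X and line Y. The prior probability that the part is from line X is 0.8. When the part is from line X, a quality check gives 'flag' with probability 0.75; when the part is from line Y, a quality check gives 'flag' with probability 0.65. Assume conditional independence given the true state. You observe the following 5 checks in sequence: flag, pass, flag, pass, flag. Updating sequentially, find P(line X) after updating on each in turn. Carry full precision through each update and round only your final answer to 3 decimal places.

After 'flag': P(line X) = 0.75·0.8000 / (0.75·0.8000 + 0.65·0.2000) ≈ 0.8219
After 'pass': P(line X) = 0.25·0.8219 / (0.25·0.8219 + 0.35·0.1781) ≈ 0.7673
After 'flag': P(line X) = 0.75·0.7673 / (0.75·0.7673 + 0.65·0.2327) ≈ 0.7918
After 'pass': P(line X) = 0.25·0.7918 / (0.25·0.7918 + 0.35·0.2082) ≈ 0.7310
After 'flag': P(line X) = 0.75·0.7310 / (0.75·0.7310 + 0.65·0.2690) ≈ 0.7582

0.758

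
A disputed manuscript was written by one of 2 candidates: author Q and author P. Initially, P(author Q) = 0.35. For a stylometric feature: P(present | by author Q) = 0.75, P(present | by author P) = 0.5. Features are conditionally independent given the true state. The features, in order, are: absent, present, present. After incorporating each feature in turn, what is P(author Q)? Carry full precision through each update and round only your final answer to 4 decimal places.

0.3772

After 'absent': P(author Q) = 0.25·0.3500 / (0.25·0.3500 + 0.5·0.6500) ≈ 0.2121
After 'present': P(author Q) = 0.75·0.2121 / (0.75·0.2121 + 0.5·0.7879) ≈ 0.2877
After 'present': P(author Q) = 0.75·0.2877 / (0.75·0.2877 + 0.5·0.7123) ≈ 0.3772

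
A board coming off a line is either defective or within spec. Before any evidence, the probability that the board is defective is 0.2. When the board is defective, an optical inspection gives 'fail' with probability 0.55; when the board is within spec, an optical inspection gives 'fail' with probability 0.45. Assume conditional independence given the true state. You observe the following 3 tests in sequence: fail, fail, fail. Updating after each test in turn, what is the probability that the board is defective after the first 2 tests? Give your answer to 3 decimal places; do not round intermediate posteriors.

After 'fail': P(defective) = 0.55·0.2000 / (0.55·0.2000 + 0.45·0.8000) ≈ 0.2340
After 'fail': P(defective) = 0.55·0.2340 / (0.55·0.2340 + 0.45·0.7660) ≈ 0.2719

0.272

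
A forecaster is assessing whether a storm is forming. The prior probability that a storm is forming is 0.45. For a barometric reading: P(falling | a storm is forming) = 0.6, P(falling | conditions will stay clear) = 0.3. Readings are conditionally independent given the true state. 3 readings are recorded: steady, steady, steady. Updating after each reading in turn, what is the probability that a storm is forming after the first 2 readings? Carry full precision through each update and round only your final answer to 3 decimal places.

Each posterior becomes the prior for the next update.
After 'steady': P(storm) = 0.4·0.4500 / (0.4·0.4500 + 0.7·0.5500) ≈ 0.3186
After 'steady': P(storm) = 0.4·0.3186 / (0.4·0.3186 + 0.7·0.6814) ≈ 0.2108

0.211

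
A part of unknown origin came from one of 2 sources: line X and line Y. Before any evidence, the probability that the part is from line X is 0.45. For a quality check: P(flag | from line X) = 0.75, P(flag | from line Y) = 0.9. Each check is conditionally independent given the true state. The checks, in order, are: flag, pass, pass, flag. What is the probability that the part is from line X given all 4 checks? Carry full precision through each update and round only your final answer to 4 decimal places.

0.7803

After 'flag': P(line X) = 0.75·0.4500 / (0.75·0.4500 + 0.9·0.5500) ≈ 0.4054
After 'pass': P(line X) = 0.25·0.4054 / (0.25·0.4054 + 0.1·0.5946) ≈ 0.6303
After 'pass': P(line X) = 0.25·0.6303 / (0.25·0.6303 + 0.1·0.3697) ≈ 0.8099
After 'flag': P(line X) = 0.75·0.8099 / (0.75·0.8099 + 0.9·0.1901) ≈ 0.7803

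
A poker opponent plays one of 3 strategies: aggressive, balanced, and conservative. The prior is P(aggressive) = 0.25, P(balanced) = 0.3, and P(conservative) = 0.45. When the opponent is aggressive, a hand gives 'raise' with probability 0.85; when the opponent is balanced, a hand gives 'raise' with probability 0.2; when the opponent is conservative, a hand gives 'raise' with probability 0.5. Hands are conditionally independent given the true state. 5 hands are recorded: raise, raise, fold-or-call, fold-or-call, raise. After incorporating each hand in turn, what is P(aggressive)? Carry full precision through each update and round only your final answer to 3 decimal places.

After 'raise': normaliser = 0.85·0.2500 + 0.2·0.3000 + 0.5·0.4500; P(aggressive) ≈ 0.4271, P(balanced) ≈ 0.1206, P(conservative) ≈ 0.4523
After 'raise': normaliser = 0.85·0.4271 + 0.2·0.1206 + 0.5·0.4523; P(aggressive) ≈ 0.5920, P(balanced) ≈ 0.0393, P(conservative) ≈ 0.3687
After 'fold-or-call': normaliser = 0.15·0.5920 + 0.8·0.0393 + 0.5·0.3687; P(aggressive) ≈ 0.2915, P(balanced) ≈ 0.1033, P(conservative) ≈ 0.6052
After 'fold-or-call': normaliser = 0.15·0.2915 + 0.8·0.1033 + 0.5·0.6052; P(aggressive) ≈ 0.1019, P(balanced) ≈ 0.1926, P(conservative) ≈ 0.7054
After 'raise': normaliser = 0.85·0.1019 + 0.2·0.1926 + 0.5·0.7054; P(aggressive) ≈ 0.1813, P(balanced) ≈ 0.0806, P(conservative) ≈ 0.7381

0.181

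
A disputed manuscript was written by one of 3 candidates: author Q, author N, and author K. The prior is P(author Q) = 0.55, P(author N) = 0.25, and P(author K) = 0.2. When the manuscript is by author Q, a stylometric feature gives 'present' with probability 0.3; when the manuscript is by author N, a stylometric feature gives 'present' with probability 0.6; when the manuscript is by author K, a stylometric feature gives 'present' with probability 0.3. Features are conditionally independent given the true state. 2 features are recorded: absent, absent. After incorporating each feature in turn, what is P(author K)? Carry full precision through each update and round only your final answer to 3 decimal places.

After 'absent': normaliser = 0.7·0.5500 + 0.4·0.2500 + 0.7·0.2000; P(author Q) ≈ 0.6160, P(author N) ≈ 0.1600, P(author K) ≈ 0.2240
After 'absent': normaliser = 0.7·0.6160 + 0.4·0.1600 + 0.7·0.2240; P(author Q) ≈ 0.6613, P(author N) ≈ 0.0982, P(author K) ≈ 0.2405

0.240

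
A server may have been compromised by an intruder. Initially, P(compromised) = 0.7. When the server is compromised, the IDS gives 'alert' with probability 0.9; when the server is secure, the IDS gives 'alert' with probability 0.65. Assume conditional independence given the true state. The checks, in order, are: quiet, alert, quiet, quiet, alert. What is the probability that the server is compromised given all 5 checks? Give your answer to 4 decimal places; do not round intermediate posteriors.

0.0945

After 'quiet': P(compromised) = 0.1·0.7000 / (0.1·0.7000 + 0.35·0.3000) ≈ 0.4000
After 'alert': P(compromised) = 0.9·0.4000 / (0.9·0.4000 + 0.65·0.6000) ≈ 0.4800
After 'quiet': P(compromised) = 0.1·0.4800 / (0.1·0.4800 + 0.35·0.5200) ≈ 0.2087
After 'quiet': P(compromised) = 0.1·0.2087 / (0.1·0.2087 + 0.35·0.7913) ≈ 0.0701
After 'alert': P(compromised) = 0.9·0.0701 / (0.9·0.0701 + 0.65·0.9299) ≈ 0.0945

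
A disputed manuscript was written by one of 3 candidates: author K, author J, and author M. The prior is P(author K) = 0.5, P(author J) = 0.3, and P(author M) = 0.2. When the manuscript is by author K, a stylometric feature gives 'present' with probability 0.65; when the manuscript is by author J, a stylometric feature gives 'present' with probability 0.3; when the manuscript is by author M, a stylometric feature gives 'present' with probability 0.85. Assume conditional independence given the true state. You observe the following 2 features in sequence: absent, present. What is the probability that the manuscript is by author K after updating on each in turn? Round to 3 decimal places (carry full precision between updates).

0.562

Apply Bayes' rule sequentially, carrying P(author K) forward.
After 'absent': normaliser = 0.35·0.5000 + 0.7·0.3000 + 0.15·0.2000; P(author K) ≈ 0.4217, P(author J) ≈ 0.5060, P(author M) ≈ 0.0723
After 'present': normaliser = 0.65·0.4217 + 0.3·0.5060 + 0.85·0.0723; P(author K) ≈ 0.5624, P(author J) ≈ 0.3115, P(author M) ≈ 0.1261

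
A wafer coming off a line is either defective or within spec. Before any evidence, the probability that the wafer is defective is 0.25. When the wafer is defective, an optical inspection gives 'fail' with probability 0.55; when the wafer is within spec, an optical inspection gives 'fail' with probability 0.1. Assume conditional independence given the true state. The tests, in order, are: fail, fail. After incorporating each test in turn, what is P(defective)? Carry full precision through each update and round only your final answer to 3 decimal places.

0.910

Each posterior becomes the prior for the next update.
After 'fail': P(defective) = 0.55·0.2500 / (0.55·0.2500 + 0.1·0.7500) ≈ 0.6471
After 'fail': P(defective) = 0.55·0.6471 / (0.55·0.6471 + 0.1·0.3529) ≈ 0.9098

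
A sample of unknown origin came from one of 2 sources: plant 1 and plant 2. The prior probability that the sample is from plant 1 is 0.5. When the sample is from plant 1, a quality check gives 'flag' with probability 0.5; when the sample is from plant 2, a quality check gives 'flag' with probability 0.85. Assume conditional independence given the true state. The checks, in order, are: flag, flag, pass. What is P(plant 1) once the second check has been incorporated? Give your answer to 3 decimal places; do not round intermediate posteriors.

0.257

Apply Bayes' rule sequentially, carrying P(plant 1) forward.
After 'flag': P(plant 1) = 0.5·0.5000 / (0.5·0.5000 + 0.85·0.5000) ≈ 0.3704
After 'flag': P(plant 1) = 0.5·0.3704 / (0.5·0.3704 + 0.85·0.6296) ≈ 0.2571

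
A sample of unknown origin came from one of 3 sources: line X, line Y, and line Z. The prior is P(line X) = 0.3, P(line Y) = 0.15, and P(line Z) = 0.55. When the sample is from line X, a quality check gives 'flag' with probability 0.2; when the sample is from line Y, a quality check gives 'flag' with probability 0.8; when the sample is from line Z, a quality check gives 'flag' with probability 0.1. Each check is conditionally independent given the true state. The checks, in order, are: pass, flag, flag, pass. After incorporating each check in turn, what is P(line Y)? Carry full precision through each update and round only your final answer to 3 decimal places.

0.240

Each posterior becomes the prior for the next update.
After 'pass': normaliser = 0.8·0.3000 + 0.2·0.1500 + 0.9·0.5500; P(line X) ≈ 0.3137, P(line Y) ≈ 0.0392, P(line Z) ≈ 0.6471
After 'flag': normaliser = 0.2·0.3137 + 0.8·0.0392 + 0.1·0.6471; P(line X) ≈ 0.3951, P(line Y) ≈ 0.1975, P(line Z) ≈ 0.4074
After 'flag': normaliser = 0.2·0.3951 + 0.8·0.1975 + 0.1·0.4074; P(line X) ≈ 0.2844, P(line Y) ≈ 0.5689, P(line Z) ≈ 0.1467
After 'pass': normaliser = 0.8·0.2844 + 0.2·0.5689 + 0.9·0.1467; P(line X) ≈ 0.4808, P(line Y) ≈ 0.2404, P(line Z) ≈ 0.2789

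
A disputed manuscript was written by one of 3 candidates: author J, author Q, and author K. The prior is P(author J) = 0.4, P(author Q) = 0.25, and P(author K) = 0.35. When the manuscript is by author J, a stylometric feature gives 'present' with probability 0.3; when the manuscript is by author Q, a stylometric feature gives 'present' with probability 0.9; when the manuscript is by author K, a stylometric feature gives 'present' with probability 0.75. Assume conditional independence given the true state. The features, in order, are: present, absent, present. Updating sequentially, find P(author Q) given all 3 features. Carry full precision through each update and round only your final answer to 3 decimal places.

0.214

After 'present': normaliser = 0.3·0.4000 + 0.9·0.2500 + 0.75·0.3500; P(author J) ≈ 0.1975, P(author Q) ≈ 0.3704, P(author K) ≈ 0.4321
After 'absent': normaliser = 0.7·0.1975 + 0.1·0.3704 + 0.25·0.4321; P(author J) ≈ 0.4880, P(author Q) ≈ 0.1307, P(author K) ≈ 0.3813
After 'present': normaliser = 0.3·0.4880 + 0.9·0.1307 + 0.75·0.3813; P(author J) ≈ 0.2662, P(author Q) ≈ 0.2139, P(author K) ≈ 0.5199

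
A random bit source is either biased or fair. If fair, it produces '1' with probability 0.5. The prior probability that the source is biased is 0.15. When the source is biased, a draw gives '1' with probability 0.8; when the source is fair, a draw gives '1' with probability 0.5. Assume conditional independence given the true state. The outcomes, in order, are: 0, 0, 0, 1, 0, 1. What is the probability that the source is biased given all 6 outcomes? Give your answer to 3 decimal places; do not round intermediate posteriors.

After '0': P(biased) = 0.2·0.1500 / (0.2·0.1500 + 0.5·0.8500) ≈ 0.0659
After '0': P(biased) = 0.2·0.0659 / (0.2·0.0659 + 0.5·0.9341) ≈ 0.0275
After '0': P(biased) = 0.2·0.0275 / (0.2·0.0275 + 0.5·0.9725) ≈ 0.0112
After '1': P(biased) = 0.8·0.0112 / (0.8·0.0112 + 0.5·0.9888) ≈ 0.0177
After '0': P(biased) = 0.2·0.0177 / (0.2·0.0177 + 0.5·0.9823) ≈ 0.0072
After '1': P(biased) = 0.8·0.0072 / (0.8·0.0072 + 0.5·0.9928) ≈ 0.0114

0.011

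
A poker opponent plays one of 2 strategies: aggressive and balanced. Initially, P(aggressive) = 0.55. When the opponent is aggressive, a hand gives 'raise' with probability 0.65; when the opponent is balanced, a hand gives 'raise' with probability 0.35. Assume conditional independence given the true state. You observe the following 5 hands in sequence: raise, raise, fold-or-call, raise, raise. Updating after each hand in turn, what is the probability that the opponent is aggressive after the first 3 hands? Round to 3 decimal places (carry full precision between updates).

After 'raise': P(aggressive) = 0.65·0.5500 / (0.65·0.5500 + 0.35·0.4500) ≈ 0.6942
After 'raise': P(aggressive) = 0.65·0.6942 / (0.65·0.6942 + 0.35·0.3058) ≈ 0.8083
After 'fold-or-call': P(aggressive) = 0.35·0.8083 / (0.35·0.8083 + 0.65·0.1917) ≈ 0.6942

0.694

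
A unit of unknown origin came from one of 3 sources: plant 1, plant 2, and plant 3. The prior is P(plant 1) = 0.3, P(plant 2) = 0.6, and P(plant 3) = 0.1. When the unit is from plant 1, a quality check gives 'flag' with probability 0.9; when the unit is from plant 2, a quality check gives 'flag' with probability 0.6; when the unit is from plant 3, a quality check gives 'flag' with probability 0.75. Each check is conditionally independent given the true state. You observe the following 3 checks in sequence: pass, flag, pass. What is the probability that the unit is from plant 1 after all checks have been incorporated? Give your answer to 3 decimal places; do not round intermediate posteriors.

0.042

Each posterior becomes the prior for the next update.
After 'pass': normaliser = 0.1·0.3000 + 0.4·0.6000 + 0.25·0.1000; P(plant 1) ≈ 0.1017, P(plant 2) ≈ 0.8136, P(plant 3) ≈ 0.0847
After 'flag': normaliser = 0.9·0.1017 + 0.6·0.8136 + 0.75·0.0847; P(plant 1) ≈ 0.1423, P(plant 2) ≈ 0.7589, P(plant 3) ≈ 0.0988
After 'pass': normaliser = 0.1·0.1423 + 0.4·0.7589 + 0.25·0.0988; P(plant 1) ≈ 0.0415, P(plant 2) ≈ 0.8863, P(plant 3) ≈ 0.0721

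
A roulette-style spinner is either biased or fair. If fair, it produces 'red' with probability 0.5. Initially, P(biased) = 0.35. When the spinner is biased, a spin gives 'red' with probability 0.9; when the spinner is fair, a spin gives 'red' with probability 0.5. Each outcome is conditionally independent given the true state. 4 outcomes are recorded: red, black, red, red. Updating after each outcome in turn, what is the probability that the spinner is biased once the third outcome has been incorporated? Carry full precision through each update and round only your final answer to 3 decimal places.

After 'red': P(biased) = 0.9·0.3500 / (0.9·0.3500 + 0.5·0.6500) ≈ 0.4922
After 'black': P(biased) = 0.1·0.4922 / (0.1·0.4922 + 0.5·0.5078) ≈ 0.1624
After 'red': P(biased) = 0.9·0.1624 / (0.9·0.1624 + 0.5·0.8376) ≈ 0.2587

0.259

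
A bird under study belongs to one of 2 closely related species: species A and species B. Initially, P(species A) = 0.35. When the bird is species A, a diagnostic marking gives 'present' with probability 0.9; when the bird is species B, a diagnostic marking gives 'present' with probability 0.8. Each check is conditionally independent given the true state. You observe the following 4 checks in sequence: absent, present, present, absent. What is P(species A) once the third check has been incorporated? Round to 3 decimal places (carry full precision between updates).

0.254

After 'absent': P(species A) = 0.1·0.3500 / (0.1·0.3500 + 0.2·0.6500) ≈ 0.2121
After 'present': P(species A) = 0.9·0.2121 / (0.9·0.2121 + 0.8·0.7879) ≈ 0.2325
After 'present': P(species A) = 0.9·0.2325 / (0.9·0.2325 + 0.8·0.7675) ≈ 0.2541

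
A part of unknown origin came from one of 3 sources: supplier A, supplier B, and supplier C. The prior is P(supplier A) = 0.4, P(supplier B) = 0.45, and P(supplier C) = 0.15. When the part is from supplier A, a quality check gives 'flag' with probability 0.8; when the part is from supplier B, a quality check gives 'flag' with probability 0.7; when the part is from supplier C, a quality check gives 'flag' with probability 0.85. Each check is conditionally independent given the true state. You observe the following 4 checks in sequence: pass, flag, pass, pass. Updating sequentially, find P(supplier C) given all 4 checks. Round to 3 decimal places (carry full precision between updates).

0.037

After 'pass': normaliser = 0.2·0.4000 + 0.3·0.4500 + 0.15·0.1500; P(supplier A) ≈ 0.3368, P(supplier B) ≈ 0.5684, P(supplier C) ≈ 0.0947
After 'flag': normaliser = 0.8·0.3368 + 0.7·0.5684 + 0.85·0.0947; P(supplier A) ≈ 0.3603, P(supplier B) ≈ 0.5320, P(supplier C) ≈ 0.1077
After 'pass': normaliser = 0.2·0.3603 + 0.3·0.5320 + 0.15·0.1077; P(supplier A) ≈ 0.2908, P(supplier B) ≈ 0.6440, P(supplier C) ≈ 0.0652
After 'pass': normaliser = 0.2·0.2908 + 0.3·0.6440 + 0.15·0.0652; P(supplier A) ≈ 0.2227, P(supplier B) ≈ 0.7399, P(supplier C) ≈ 0.0374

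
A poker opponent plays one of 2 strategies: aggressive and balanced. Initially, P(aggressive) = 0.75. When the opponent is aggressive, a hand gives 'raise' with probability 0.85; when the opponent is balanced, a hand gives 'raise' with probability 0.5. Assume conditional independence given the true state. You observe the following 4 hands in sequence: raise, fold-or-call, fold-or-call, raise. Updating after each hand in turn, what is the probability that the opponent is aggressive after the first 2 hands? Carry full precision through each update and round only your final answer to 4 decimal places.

Apply Bayes' rule sequentially, carrying P(aggressive) forward.
After 'raise': P(aggressive) = 0.85·0.7500 / (0.85·0.7500 + 0.5·0.2500) ≈ 0.8361
After 'fold-or-call': P(aggressive) = 0.15·0.8361 / (0.15·0.8361 + 0.5·0.1639) ≈ 0.6047

0.6047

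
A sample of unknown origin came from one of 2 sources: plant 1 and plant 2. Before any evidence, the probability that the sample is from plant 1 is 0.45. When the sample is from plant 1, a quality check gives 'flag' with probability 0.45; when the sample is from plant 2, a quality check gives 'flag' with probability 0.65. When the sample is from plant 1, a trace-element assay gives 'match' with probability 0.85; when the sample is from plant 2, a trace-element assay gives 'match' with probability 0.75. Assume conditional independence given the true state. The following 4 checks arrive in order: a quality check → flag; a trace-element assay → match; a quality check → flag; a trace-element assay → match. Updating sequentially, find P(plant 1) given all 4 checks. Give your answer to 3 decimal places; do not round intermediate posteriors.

Apply Bayes' rule sequentially, carrying P(plant 1) forward.
After a quality check='flag': P(plant 1) = 0.45·0.4500 / (0.45·0.4500 + 0.65·0.5500) ≈ 0.3616
After a trace-element assay='match': P(plant 1) = 0.85·0.3616 / (0.85·0.3616 + 0.75·0.6384) ≈ 0.3910
After a quality check='flag': P(plant 1) = 0.45·0.3910 / (0.45·0.3910 + 0.65·0.6090) ≈ 0.3077
After a trace-element assay='match': P(plant 1) = 0.85·0.3077 / (0.85·0.3077 + 0.75·0.6923) ≈ 0.3350

0.335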